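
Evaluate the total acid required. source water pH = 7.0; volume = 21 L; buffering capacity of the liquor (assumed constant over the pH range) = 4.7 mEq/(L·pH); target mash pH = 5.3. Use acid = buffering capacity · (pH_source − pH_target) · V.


acid = 4.7 · (7.0 − 5.3) · 21

167.7900 mEq


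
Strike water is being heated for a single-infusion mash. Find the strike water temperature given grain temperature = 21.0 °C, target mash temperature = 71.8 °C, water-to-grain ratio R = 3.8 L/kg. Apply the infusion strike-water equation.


T_strike = (0.41/R)·(T_mash − T_grain) + T_mash
T_strike = (0.41/3.8)·(71.8 − 21.0) + 71.8

77.2811 °C


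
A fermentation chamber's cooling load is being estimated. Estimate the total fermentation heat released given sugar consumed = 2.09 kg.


Q = m_sugar · 590 kJ/kg
Q = 2.09 · 590

1233.1000 kJ


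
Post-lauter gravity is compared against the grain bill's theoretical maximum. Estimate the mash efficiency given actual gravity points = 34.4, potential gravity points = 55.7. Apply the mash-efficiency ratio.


efficiency = actual / potential × 100
efficiency = 34.4 / 55.7 × 100

61.7594 %


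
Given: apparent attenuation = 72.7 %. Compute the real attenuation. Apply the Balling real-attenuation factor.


RA = AA · 0.8192
RA = 72.7 · 0.8192

59.5558 %


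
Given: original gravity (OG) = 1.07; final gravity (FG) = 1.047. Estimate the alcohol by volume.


ABV = (OG − FG) · 131.25
ABV = (1.07 − 1.047) · 131.25

3.0188 % ABV


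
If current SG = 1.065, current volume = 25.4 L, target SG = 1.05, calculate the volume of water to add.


V_water = V·((SG_curr − 1)/(SG_target − 1) − 1)
V_water = 25.4·((1.065 − 1)/(1.05 − 1) − 1)

7.6200 L


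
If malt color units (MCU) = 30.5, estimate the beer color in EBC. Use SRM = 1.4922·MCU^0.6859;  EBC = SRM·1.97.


SRM = 1.4922·30.5^0.6859 = 15.5564
EBC = 15.5564·1.97

30.6461 EBC


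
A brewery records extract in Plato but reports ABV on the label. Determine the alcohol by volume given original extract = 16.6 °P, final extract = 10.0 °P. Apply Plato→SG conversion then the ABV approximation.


SG = 259/(259 − P);  ABV = (OG − FG)·131.25
OG = 259/(259 − 16.6) = 1.0685
FG = 259/(259 − 10.0) = 1.0402
ABV = (1.0685 − 1.0402)·131.25

3.7172 % ABV


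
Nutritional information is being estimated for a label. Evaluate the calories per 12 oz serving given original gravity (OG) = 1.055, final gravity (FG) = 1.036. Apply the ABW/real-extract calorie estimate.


ABW = (OG−FG)·131.25·0.79/FG;  °P = 259 − 259/SG (for OG→OE and FG→AE);  RE = 0.1808·OE + 0.8192·AE;  Cal = (6.9·ABW + 4·(RE−0.1))·FG·3.55
ABW = (1.055 − 1.036)·131.25·0.79/1.036 = 1.9016
OE = 259 − 259/1.055 = 13.5024 °P
AE = 259 − 259/1.036 = 9.0000 °P
RE = 0.1808·13.5024 + 0.8192·9.0000 = 9.8140 °P
Cal = (6.9·1.9016 + 4·(9.8140−0.1))·1.036·3.55

191.1617 kcal


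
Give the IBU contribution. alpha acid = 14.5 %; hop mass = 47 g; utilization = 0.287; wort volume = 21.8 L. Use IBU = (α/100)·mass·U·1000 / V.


IBU = (14.5/100)·47·0.287·1000 / 21.8

89.7204 IBU


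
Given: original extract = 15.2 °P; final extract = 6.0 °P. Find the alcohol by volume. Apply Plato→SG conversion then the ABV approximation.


SG = 259/(259 − P);  ABV = (OG − FG)·131.25
OG = 259/(259 − 15.2) = 1.0623
FG = 259/(259 − 6.0) = 1.0237
ABV = (1.0623 − 1.0237)·131.25

5.0703 % ABV


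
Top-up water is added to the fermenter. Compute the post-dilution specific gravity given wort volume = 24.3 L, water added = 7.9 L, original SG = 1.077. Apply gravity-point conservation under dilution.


SG_new = 1 + (SG_old − 1)·V_old/(V_old + V_water)
pts = (1.077 − 1)·1000·24.3/(24.3 + 7.9) = 58.1087
SG_new = 1 + 58.1087/1000

1.0581


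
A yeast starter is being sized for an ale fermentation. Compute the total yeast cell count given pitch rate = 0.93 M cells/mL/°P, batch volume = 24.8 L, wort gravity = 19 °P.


cells (billions) = rate · V_L · °P
cells = 0.93 · 24.8 · 19

438.2160 billion cells


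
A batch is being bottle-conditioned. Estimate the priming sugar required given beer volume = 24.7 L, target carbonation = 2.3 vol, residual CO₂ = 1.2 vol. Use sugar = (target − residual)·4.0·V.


sugar = (2.3 − 1.2)·4.0·24.7

108.6800 g


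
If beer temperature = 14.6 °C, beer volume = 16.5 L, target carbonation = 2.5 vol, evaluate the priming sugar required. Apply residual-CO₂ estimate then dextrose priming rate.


residual = 14.695·(0.01821 + 0.09011·e^(−0.04·T));  sugar = (target − residual)·4.0·V
residual = 14.695·(0.01821 + 0.09011·e^(−0.04·14.6)) = 1.0060
sugar = (2.5 − 1.0060)·4.0·16.5

98.6017 g


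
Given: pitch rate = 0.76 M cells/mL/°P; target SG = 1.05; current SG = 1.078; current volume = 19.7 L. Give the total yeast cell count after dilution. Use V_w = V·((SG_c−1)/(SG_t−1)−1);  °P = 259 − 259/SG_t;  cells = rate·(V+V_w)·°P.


V_w = 19.7·((1.078−1)/(1.05−1)−1) = 11.0320
V_final = 19.7 + 11.0320 = 30.7320
°P = 259 − 259/1.05 = 12.3333
cells = 0.76·30.7320·12.3333

288.0613 billion cells


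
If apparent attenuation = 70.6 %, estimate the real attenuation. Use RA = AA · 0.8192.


RA = 70.6 · 0.8192

57.8355 %


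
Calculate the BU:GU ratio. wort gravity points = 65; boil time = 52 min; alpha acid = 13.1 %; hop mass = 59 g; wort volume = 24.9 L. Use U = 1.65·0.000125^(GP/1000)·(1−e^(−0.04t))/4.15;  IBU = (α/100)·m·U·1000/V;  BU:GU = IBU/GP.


U = 1.65·0.000125^(65/1000)·(1−e^(−0.04·52))/4.15 = 0.1940
IBU = (13.1/100)·59·0.1940·1000/24.9 = 60.2146
BU:GU = 60.2146/65

0.9264


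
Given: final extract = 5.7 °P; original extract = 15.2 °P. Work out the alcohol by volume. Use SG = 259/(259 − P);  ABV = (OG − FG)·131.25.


OG = 259/(259 − 15.2) = 1.0623
FG = 259/(259 − 5.7) = 1.0225
ABV = (1.0623 − 1.0225)·131.25

5.2294 % ABV


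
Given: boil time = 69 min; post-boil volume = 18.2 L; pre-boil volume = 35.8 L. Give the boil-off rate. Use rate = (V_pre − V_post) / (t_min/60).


rate = (35.8 − 18.2) / (69/60)

15.3043 L/hr


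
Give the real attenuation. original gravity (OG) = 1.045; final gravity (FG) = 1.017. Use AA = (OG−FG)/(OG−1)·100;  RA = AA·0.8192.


AA = (1.045 − 1.017)/(1.045 − 1)·100 = 62.2222
RA = 62.2222·0.8192

50.9724 %


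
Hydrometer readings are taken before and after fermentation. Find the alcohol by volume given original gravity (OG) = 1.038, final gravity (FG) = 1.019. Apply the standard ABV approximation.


ABV = (OG − FG) · 131.25
ABV = (1.038 − 1.019) · 131.25

2.4938 % ABV


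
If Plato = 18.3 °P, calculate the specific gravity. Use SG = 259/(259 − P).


SG = 259/(259 − 18.3)

1.0760


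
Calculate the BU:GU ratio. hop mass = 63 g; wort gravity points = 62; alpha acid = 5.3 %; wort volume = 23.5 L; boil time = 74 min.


U = 1.65·0.000125^(GP/1000)·(1−e^(−0.04t))/4.15;  IBU = (α/100)·m·U·1000/V;  BU:GU = IBU/GP
U = 1.65·0.000125^(62/1000)·(1−e^(−0.04·74))/4.15 = 0.2159
IBU = (5.3/100)·63·0.2159·1000/23.5 = 30.6820
BU:GU = 30.6820/62

0.4949


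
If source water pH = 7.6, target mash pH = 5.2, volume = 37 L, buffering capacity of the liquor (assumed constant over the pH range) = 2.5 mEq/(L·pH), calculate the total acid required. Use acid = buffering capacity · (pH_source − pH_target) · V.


acid = 2.5 · (7.6 − 5.2) · 37

222.0000 mEq


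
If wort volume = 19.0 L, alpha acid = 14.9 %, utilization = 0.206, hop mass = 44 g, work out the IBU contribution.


IBU = (α/100)·mass·U·1000 / V
IBU = (14.9/100)·44·0.206·1000 / 19.0

71.0808 IBU


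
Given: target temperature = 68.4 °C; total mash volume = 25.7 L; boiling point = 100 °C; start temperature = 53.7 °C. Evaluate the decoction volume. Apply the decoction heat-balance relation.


V_dec = V_total·(T_target − T_start)/(T_boil − T_start)
V_dec = 25.7·(68.4 − 53.7)/(100 − 53.7)

8.1596 L


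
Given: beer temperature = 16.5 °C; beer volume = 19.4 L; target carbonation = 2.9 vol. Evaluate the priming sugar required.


residual = 14.695·(0.01821 + 0.09011·e^(−0.04·T));  sugar = (target − residual)·4.0·V
residual = 14.695·(0.01821 + 0.09011·e^(−0.04·16.5)) = 0.9520
sugar = (2.9 − 0.9520)·4.0·19.4

151.1653 g


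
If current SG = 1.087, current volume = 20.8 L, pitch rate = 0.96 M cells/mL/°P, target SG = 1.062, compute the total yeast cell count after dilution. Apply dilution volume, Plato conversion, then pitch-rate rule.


V_w = V·((SG_c−1)/(SG_t−1)−1);  °P = 259 − 259/SG_t;  cells = rate·(V+V_w)·°P
V_w = 20.8·((1.087−1)/(1.062−1)−1) = 8.3871
V_final = 20.8 + 8.3871 = 29.1871
°P = 259 − 259/1.062 = 15.1205
cells = 0.96·29.1871·15.1205

423.6713 billion cells


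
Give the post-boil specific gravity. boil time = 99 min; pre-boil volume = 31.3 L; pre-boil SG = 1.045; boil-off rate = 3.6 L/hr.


V_post = V_pre − rate·(t/60);  SG_post = 1 + (SG_pre−1)·V_pre/V_post
V_post = 31.3 − 3.6·(99/60) = 25.3600
SG_post = 1 + (1.045 − 1)·31.3/25.3600

1.0555


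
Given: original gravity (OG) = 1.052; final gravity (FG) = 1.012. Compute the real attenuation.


AA = (OG−FG)/(OG−1)·100;  RA = AA·0.8192
AA = (1.052 − 1.012)/(1.052 − 1)·100 = 76.9231
RA = 76.9231·0.8192

63.0154 %


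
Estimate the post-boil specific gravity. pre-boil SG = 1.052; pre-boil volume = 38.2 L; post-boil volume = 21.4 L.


SG_post = 1 + (SG_pre − 1)·V_pre/V_post
pts_pre = (1.052 − 1)·1000 = 52.0000
pts_post = 52.0000·38.2/21.4 = 92.8224
SG_post = 1 + 92.8224/1000

1.0928


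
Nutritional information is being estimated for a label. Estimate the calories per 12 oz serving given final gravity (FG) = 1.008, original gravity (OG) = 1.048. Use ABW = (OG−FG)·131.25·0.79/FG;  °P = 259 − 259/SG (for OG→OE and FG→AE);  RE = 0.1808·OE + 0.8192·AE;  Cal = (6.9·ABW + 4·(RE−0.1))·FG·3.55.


ABW = (1.048 − 1.008)·131.25·0.79/1.008 = 4.1146
OE = 259 − 259/1.048 = 11.8626 °P
AE = 259 − 259/1.008 = 2.0556 °P
RE = 0.1808·11.8626 + 0.8192·2.0556 = 3.8287 °P
Cal = (6.9·4.1146 + 4·(3.8287−0.1))·1.008·3.55

154.9637 kcal


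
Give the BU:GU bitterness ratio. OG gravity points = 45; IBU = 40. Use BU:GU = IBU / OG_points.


BU:GU = 40 / 45

0.8889


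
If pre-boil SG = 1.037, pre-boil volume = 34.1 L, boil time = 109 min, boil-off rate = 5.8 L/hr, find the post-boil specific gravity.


V_post = V_pre − rate·(t/60);  SG_post = 1 + (SG_pre−1)·V_pre/V_post
V_post = 34.1 − 5.8·(109/60) = 23.5633
SG_post = 1 + (1.037 − 1)·34.1/23.5633

1.0535


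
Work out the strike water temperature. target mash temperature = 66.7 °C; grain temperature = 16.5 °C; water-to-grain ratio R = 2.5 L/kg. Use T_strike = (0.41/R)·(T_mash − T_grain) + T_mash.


T_strike = (0.41/2.5)·(66.7 − 16.5) + 66.7

74.9328 °C


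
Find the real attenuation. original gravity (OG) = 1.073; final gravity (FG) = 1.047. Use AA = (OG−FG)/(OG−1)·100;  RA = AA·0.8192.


AA = (1.073 − 1.047)/(1.073 − 1)·100 = 35.6164
RA = 35.6164·0.8192

29.1770 %


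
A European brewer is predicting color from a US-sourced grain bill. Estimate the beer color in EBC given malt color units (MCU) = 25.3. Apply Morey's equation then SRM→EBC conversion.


SRM = 1.4922·MCU^0.6859;  EBC = SRM·1.97
SRM = 1.4922·25.3^0.6859 = 13.6845
EBC = 13.6845·1.97

26.9584 EBC


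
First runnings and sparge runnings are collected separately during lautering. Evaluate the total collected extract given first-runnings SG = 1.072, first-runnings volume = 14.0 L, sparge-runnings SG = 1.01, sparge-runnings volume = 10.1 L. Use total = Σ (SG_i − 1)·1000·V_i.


first = (1.072 − 1)·1000·14.0 = 1008.0000
sparge = (1.01 − 1)·1000·10.1 = 101.0000
total = 1008.0000 + 101.0000

1109.0000 gravity·L


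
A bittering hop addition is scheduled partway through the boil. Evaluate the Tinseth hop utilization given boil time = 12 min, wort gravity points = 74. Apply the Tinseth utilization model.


U = 1.65·0.000125^(GP/1000) · (1 − e^(−0.04·t))/4.15
bigness = 1.65·0.000125^(74/1000) = 0.8485
boil_factor = (1 − e^(−0.04·12))/4.15 = 0.0919
U = 0.8485 · 0.0919

0.0779


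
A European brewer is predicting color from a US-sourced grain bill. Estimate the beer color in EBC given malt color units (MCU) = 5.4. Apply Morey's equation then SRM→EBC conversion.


SRM = 1.4922·MCU^0.6859;  EBC = SRM·1.97
SRM = 1.4922·5.4^0.6859 = 4.7443
EBC = 4.7443·1.97

9.3464 EBC


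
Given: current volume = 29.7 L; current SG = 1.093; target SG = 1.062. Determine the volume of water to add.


V_water = V·((SG_curr − 1)/(SG_target − 1) − 1)
V_water = 29.7·((1.093 − 1)/(1.062 − 1) − 1)

14.8500 L


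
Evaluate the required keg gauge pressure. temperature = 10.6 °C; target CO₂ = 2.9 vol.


psi = vols/(0.01821 + 0.09011·e^(−0.04·T)) − 14.695
psi = 2.9/(0.01821 + 0.09011·e^(−0.04·10.6)) − 14.695

22.8794 psi


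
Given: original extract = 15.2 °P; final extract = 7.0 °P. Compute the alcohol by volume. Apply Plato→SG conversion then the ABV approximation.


SG = 259/(259 − P);  ABV = (OG − FG)·131.25
OG = 259/(259 − 15.2) = 1.0623
FG = 259/(259 − 7.0) = 1.0278
ABV = (1.0623 − 1.0278)·131.25

4.5371 % ABV


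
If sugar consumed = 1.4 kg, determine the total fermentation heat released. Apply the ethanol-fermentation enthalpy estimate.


Q = m_sugar · 590 kJ/kg
Q = 1.4 · 590

826.0000 kJ


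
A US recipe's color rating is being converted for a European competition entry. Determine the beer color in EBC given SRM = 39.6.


EBC = SRM · 1.97
EBC = 39.6 · 1.97

78.0120 EBC


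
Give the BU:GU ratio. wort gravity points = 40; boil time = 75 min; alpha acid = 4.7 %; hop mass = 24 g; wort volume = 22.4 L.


U = 1.65·0.000125^(GP/1000)·(1−e^(−0.04t))/4.15;  IBU = (α/100)·m·U·1000/V;  BU:GU = IBU/GP
U = 1.65·0.000125^(40/1000)·(1−e^(−0.04·75))/4.15 = 0.2637
IBU = (4.7/100)·24·0.2637·1000/22.4 = 13.2799
BU:GU = 13.2799/40

0.3320


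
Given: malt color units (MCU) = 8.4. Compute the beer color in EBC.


SRM = 1.4922·MCU^0.6859;  EBC = SRM·1.97
SRM = 1.4922·8.4^0.6859 = 6.4238
EBC = 6.4238·1.97

12.6548 EBC


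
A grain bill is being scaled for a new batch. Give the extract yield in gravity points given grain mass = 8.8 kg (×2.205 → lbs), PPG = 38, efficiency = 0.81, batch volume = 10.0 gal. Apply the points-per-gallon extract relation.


points = lbs × PPG × eff / vol
lbs = 8.8 × 2.205 = 19.4040
points = 19.4040 × 38 × 0.81 / 10.0

59.7255 points


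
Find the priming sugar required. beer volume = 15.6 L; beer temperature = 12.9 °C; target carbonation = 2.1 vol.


residual = 14.695·(0.01821 + 0.09011·e^(−0.04·T));  sugar = (target − residual)·4.0·V
residual = 14.695·(0.01821 + 0.09011·e^(−0.04·12.9)) = 1.0580
sugar = (2.1 − 1.0580)·4.0·15.6

65.0211 g


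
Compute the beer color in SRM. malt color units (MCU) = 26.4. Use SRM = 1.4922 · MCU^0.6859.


SRM = 1.4922 · 26.4^0.6859

14.0898 SRM


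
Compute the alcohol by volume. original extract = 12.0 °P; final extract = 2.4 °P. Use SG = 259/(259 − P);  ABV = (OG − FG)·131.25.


OG = 259/(259 − 12.0) = 1.0486
FG = 259/(259 − 2.4) = 1.0094
ABV = (1.0486 − 1.0094)·131.25

5.1489 % ABV


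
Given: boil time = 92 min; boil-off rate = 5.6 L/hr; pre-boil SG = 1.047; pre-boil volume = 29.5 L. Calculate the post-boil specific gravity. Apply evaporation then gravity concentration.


V_post = V_pre − rate·(t/60);  SG_post = 1 + (SG_pre−1)·V_pre/V_post
V_post = 29.5 − 5.6·(92/60) = 20.9133
SG_post = 1 + (1.047 − 1)·29.5/20.9133

1.0663


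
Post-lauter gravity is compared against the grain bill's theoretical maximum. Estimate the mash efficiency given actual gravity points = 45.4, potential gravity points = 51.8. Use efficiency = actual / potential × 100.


efficiency = 45.4 / 51.8 × 100

87.6448 %


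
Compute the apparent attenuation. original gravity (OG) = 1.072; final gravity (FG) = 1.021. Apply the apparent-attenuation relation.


AA = (OG − FG)/(OG − 1) · 100
AA = (1.072 − 1.021)/(1.072 − 1) · 100

70.8333 %


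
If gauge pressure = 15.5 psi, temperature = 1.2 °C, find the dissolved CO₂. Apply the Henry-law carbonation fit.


vols = (P + 14.695)·(0.01821 + 0.09011·e^(−0.04·T))
vols = (15.5 + 14.695)·(0.01821 + 0.09011·e^(−0.04·1.2))

3.1432 volumes


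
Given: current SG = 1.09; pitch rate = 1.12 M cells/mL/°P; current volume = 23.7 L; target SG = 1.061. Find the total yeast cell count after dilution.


V_w = V·((SG_c−1)/(SG_t−1)−1);  °P = 259 − 259/SG_t;  cells = rate·(V+V_w)·°P
V_w = 23.7·((1.09−1)/(1.061−1)−1) = 11.2672
V_final = 23.7 + 11.2672 = 34.9672
°P = 259 − 259/1.061 = 14.8907
cells = 1.12·34.9672·14.8907

583.1674 billion cells


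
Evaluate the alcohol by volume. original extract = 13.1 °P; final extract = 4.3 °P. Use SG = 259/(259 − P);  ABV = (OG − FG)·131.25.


OG = 259/(259 − 13.1) = 1.0533
FG = 259/(259 − 4.3) = 1.0169
ABV = (1.0533 − 1.0169)·131.25

4.7763 % ABV


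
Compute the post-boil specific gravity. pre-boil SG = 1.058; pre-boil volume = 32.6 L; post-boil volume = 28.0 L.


SG_post = 1 + (SG_pre − 1)·V_pre/V_post
pts_pre = (1.058 − 1)·1000 = 58.0000
pts_post = 58.0000·32.6/28.0 = 67.5286
SG_post = 1 + 67.5286/1000

1.0675


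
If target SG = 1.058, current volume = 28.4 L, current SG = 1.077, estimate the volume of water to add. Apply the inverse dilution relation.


V_water = V·((SG_curr − 1)/(SG_target − 1) − 1)
V_water = 28.4·((1.077 − 1)/(1.058 − 1) − 1)

9.3034 L


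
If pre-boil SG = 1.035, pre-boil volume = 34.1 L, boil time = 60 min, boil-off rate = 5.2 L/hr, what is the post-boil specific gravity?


V_post = V_pre − rate·(t/60);  SG_post = 1 + (SG_pre−1)·V_pre/V_post
V_post = 34.1 − 5.2·(60/60) = 28.9000
SG_post = 1 + (1.035 − 1)·34.1/28.9000

1.0413


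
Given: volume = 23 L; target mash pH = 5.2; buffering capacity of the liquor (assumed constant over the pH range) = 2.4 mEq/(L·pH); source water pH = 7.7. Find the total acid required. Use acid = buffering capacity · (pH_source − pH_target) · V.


acid = 2.4 · (7.7 − 5.2) · 23

138.0000 mEq


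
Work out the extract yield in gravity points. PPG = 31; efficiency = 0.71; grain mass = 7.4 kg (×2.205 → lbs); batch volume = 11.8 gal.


points = lbs × PPG × eff / vol
lbs = 7.4 × 2.205 = 16.3170
points = 16.3170 × 31 × 0.71 / 11.8

30.4354 points


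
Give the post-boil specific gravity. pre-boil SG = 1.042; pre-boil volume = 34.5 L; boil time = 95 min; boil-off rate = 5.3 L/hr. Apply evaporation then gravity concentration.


V_post = V_pre − rate·(t/60);  SG_post = 1 + (SG_pre−1)·V_pre/V_post
V_post = 34.5 − 5.3·(95/60) = 26.1083
SG_post = 1 + (1.042 − 1)·34.5/26.1083

1.0555


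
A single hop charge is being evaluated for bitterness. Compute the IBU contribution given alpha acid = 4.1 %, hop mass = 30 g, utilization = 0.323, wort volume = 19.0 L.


IBU = (α/100)·mass·U·1000 / V
IBU = (4.1/100)·30·0.323·1000 / 19.0

20.9100 IBU


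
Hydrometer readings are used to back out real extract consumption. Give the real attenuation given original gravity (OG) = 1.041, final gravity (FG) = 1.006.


AA = (OG−FG)/(OG−1)·100;  RA = AA·0.8192
AA = (1.041 − 1.006)/(1.041 − 1)·100 = 85.3659
RA = 85.3659·0.8192

69.9317 %


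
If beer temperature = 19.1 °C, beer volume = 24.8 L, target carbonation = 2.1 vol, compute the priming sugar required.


residual = 14.695·(0.01821 + 0.09011·e^(−0.04·T));  sugar = (target − residual)·4.0·V
residual = 14.695·(0.01821 + 0.09011·e^(−0.04·19.1)) = 0.8844
sugar = (2.1 − 0.8844)·4.0·24.8

120.5883 g


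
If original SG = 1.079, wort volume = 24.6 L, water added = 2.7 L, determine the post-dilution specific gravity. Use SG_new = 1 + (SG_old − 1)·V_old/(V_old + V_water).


pts = (1.079 − 1)·1000·24.6/(24.6 + 2.7) = 71.1868
SG_new = 1 + 71.1868/1000

1.0712


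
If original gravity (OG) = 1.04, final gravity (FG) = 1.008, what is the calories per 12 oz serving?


ABW = (OG−FG)·131.25·0.79/FG;  °P = 259 − 259/SG (for OG→OE and FG→AE);  RE = 0.1808·OE + 0.8192·AE;  Cal = (6.9·ABW + 4·(RE−0.1))·FG·3.55
ABW = (1.04 − 1.008)·131.25·0.79/1.008 = 3.2917
OE = 259 − 259/1.04 = 9.9615 °P
AE = 259 − 259/1.008 = 2.0556 °P
RE = 0.1808·9.9615 + 0.8192·2.0556 = 3.4850 °P
Cal = (6.9·3.2917 + 4·(3.4850−0.1))·1.008·3.55

129.7253 kcal


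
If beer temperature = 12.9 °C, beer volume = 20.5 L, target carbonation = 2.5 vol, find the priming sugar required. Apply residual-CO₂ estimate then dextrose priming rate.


residual = 14.695·(0.01821 + 0.09011·e^(−0.04·T));  sugar = (target − residual)·4.0·V
residual = 14.695·(0.01821 + 0.09011·e^(−0.04·12.9)) = 1.0580
sugar = (2.5 − 1.0580)·4.0·20.5

118.2444 g


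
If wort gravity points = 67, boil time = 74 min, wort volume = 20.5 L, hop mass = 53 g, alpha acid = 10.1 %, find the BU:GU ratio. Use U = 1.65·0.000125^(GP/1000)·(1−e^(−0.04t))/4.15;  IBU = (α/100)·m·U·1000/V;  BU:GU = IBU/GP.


U = 1.65·0.000125^(67/1000)·(1−e^(−0.04·74))/4.15 = 0.2065
IBU = (10.1/100)·53·0.2065·1000/20.5 = 53.9093
BU:GU = 53.9093/67

0.8046


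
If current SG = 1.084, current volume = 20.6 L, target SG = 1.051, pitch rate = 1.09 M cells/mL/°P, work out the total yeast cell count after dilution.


V_w = V·((SG_c−1)/(SG_t−1)−1);  °P = 259 − 259/SG_t;  cells = rate·(V+V_w)·°P
V_w = 20.6·((1.084−1)/(1.051−1)−1) = 13.3294
V_final = 20.6 + 13.3294 = 33.9294
°P = 259 − 259/1.051 = 12.5680
cells = 1.09·33.9294·12.5680

464.8042 billion cells


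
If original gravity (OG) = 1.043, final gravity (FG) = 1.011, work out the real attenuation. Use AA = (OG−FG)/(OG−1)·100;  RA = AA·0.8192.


AA = (1.043 − 1.011)/(1.043 − 1)·100 = 74.4186
RA = 74.4186·0.8192

60.9637 %


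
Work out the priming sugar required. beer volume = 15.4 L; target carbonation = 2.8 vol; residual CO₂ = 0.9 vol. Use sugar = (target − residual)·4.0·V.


sugar = (2.8 − 0.9)·4.0·15.4

117.0400 g


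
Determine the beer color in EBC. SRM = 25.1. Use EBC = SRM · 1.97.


EBC = 25.1 · 1.97

49.4470 EBC


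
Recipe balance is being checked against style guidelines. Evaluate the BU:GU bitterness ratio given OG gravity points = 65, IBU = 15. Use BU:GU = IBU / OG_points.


BU:GU = 15 / 65

0.2308


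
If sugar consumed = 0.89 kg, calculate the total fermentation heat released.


Q = m_sugar · 590 kJ/kg
Q = 0.89 · 590

525.1000 kJ


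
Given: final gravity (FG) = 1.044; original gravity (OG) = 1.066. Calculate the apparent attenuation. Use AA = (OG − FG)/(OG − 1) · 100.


AA = (1.066 − 1.044)/(1.066 − 1) · 100

33.3333 %


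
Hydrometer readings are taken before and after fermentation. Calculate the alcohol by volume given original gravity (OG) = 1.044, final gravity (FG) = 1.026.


ABV = (OG − FG) · 131.25
ABV = (1.044 − 1.026) · 131.25

2.3625 % ABV


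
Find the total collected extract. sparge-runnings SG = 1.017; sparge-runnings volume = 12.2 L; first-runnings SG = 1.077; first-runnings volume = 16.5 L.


total = Σ (SG_i − 1)·1000·V_i
first = (1.077 − 1)·1000·16.5 = 1270.5000
sparge = (1.017 − 1)·1000·12.2 = 207.4000
total = 1270.5000 + 207.4000

1477.9000 gravity·L


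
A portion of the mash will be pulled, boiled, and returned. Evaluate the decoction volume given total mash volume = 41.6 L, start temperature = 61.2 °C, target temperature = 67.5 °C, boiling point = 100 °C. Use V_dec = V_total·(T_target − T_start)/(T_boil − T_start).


V_dec = 41.6·(67.5 − 61.2)/(100 − 61.2)

6.7546 L


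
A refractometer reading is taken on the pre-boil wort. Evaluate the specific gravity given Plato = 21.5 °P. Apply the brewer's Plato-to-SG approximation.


SG = 259/(259 − P)
SG = 259/(259 − 21.5)

1.0905


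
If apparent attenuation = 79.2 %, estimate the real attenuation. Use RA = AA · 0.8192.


RA = 79.2 · 0.8192

64.8806 %


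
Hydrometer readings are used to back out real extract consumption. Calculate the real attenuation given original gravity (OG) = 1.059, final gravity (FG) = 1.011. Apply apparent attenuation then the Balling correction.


AA = (OG−FG)/(OG−1)·100;  RA = AA·0.8192
AA = (1.059 − 1.011)/(1.059 − 1)·100 = 81.3559
RA = 81.3559·0.8192

66.6468 %


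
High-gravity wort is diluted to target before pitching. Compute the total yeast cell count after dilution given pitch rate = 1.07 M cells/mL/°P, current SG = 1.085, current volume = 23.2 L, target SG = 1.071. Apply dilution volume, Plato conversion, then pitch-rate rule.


V_w = V·((SG_c−1)/(SG_t−1)−1);  °P = 259 − 259/SG_t;  cells = rate·(V+V_w)·°P
V_w = 23.2·((1.085−1)/(1.071−1)−1) = 4.5746
V_final = 23.2 + 4.5746 = 27.7746
°P = 259 − 259/1.071 = 17.1699
cells = 1.07·27.7746·17.1699

510.2711 billion cells


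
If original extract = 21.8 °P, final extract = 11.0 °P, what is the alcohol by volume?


SG = 259/(259 − P);  ABV = (OG − FG)·131.25
OG = 259/(259 − 21.8) = 1.0919
FG = 259/(259 − 11.0) = 1.0444
ABV = (1.0919 − 1.0444)·131.25

6.2410 % ABV


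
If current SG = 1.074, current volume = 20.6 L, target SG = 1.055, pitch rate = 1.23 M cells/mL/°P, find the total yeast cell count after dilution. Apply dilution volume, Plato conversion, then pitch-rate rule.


V_w = V·((SG_c−1)/(SG_t−1)−1);  °P = 259 − 259/SG_t;  cells = rate·(V+V_w)·°P
V_w = 20.6·((1.074−1)/(1.055−1)−1) = 7.1164
V_final = 20.6 + 7.1164 = 27.7164
°P = 259 − 259/1.055 = 13.5024
cells = 1.23·27.7164·13.5024

460.3110 billion cells


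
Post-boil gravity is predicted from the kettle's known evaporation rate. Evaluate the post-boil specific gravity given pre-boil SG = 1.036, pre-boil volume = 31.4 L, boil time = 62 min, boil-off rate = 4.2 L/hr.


V_post = V_pre − rate·(t/60);  SG_post = 1 + (SG_pre−1)·V_pre/V_post
V_post = 31.4 − 4.2·(62/60) = 27.0600
SG_post = 1 + (1.036 − 1)·31.4/27.0600

1.0418


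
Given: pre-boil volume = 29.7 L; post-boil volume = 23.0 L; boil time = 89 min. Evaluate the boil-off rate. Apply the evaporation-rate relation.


rate = (V_pre − V_post) / (t_min/60)
rate = (29.7 − 23.0) / (89/60)

4.5169 L/hr


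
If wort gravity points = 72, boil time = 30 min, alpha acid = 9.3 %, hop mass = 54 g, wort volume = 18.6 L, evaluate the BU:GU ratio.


U = 1.65·0.000125^(GP/1000)·(1−e^(−0.04t))/4.15;  IBU = (α/100)·m·U·1000/V;  BU:GU = IBU/GP
U = 1.65·0.000125^(72/1000)·(1−e^(−0.04·30))/4.15 = 0.1455
IBU = (9.3/100)·54·0.1455·1000/18.6 = 39.2766
BU:GU = 39.2766/72

0.5455


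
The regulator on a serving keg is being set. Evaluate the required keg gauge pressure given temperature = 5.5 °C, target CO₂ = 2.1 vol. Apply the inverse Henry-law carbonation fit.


psi = vols/(0.01821 + 0.09011·e^(−0.04·T)) − 14.695
psi = 2.1/(0.01821 + 0.09011·e^(−0.04·5.5)) − 14.695

8.5030 psi


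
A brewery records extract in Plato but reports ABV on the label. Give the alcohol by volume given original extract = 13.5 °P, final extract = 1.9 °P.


SG = 259/(259 − P);  ABV = (OG − FG)·131.25
OG = 259/(259 − 13.5) = 1.0550
FG = 259/(259 − 1.9) = 1.0074
ABV = (1.0550 − 1.0074)·131.25

6.2475 % ABV


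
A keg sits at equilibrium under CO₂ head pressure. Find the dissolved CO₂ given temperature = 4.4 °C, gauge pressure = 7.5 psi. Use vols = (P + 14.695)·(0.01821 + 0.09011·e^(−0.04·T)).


vols = (7.5 + 14.695)·(0.01821 + 0.09011·e^(−0.04·4.4))

2.0814 volumes


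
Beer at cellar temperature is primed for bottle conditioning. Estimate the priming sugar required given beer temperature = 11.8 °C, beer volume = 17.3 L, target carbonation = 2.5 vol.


residual = 14.695·(0.01821 + 0.09011·e^(−0.04·T));  sugar = (target − residual)·4.0·V
residual = 14.695·(0.01821 + 0.09011·e^(−0.04·11.8)) = 1.0935
sugar = (2.5 − 1.0935)·4.0·17.3

97.3264 g


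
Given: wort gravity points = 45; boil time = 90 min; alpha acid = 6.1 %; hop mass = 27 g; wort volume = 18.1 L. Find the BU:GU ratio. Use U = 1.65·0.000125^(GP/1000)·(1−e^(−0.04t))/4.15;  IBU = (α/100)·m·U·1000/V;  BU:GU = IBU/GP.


U = 1.65·0.000125^(45/1000)·(1−e^(−0.04·90))/4.15 = 0.2581
IBU = (6.1/100)·27·0.2581·1000/18.1 = 23.4844
BU:GU = 23.4844/45

0.5219


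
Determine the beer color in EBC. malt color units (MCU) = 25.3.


SRM = 1.4922·MCU^0.6859;  EBC = SRM·1.97
SRM = 1.4922·25.3^0.6859 = 13.6845
EBC = 13.6845·1.97

26.9584 EBC


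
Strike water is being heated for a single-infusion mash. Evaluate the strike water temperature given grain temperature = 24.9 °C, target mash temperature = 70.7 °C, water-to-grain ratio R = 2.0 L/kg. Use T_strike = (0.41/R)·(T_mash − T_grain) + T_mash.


T_strike = (0.41/2.0)·(70.7 − 24.9) + 70.7

80.0890 °C


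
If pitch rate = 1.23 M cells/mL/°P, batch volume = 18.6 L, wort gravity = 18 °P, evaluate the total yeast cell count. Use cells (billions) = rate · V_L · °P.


cells = 1.23 · 18.6 · 18

411.8040 billion cells


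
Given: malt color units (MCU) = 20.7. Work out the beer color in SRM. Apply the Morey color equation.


SRM = 1.4922 · MCU^0.6859
SRM = 1.4922 · 20.7^0.6859

11.9248 SRM


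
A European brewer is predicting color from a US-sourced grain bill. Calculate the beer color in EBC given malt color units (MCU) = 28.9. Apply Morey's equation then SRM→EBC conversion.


SRM = 1.4922·MCU^0.6859;  EBC = SRM·1.97
SRM = 1.4922·28.9^0.6859 = 14.9919
EBC = 14.9919·1.97

29.5341 EBC


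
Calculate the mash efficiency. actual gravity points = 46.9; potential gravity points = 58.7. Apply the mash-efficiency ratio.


efficiency = actual / potential × 100
efficiency = 46.9 / 58.7 × 100

79.8978 %


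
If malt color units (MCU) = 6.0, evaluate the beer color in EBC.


SRM = 1.4922·MCU^0.6859;  EBC = SRM·1.97
SRM = 1.4922·6.0^0.6859 = 5.0999
EBC = 5.0999·1.97

10.0468 EBC


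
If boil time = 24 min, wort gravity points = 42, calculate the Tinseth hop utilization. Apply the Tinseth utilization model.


U = 1.65·0.000125^(GP/1000) · (1 − e^(−0.04·t))/4.15
bigness = 1.65·0.000125^(42/1000) = 1.1312
boil_factor = (1 − e^(−0.04·24))/4.15 = 0.1487
U = 1.1312 · 0.1487

0.1682


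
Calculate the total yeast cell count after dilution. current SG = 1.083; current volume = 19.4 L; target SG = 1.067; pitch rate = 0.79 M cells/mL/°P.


V_w = V·((SG_c−1)/(SG_t−1)−1);  °P = 259 − 259/SG_t;  cells = rate·(V+V_w)·°P
V_w = 19.4·((1.083−1)/(1.067−1)−1) = 4.6328
V_final = 19.4 + 4.6328 = 24.0328
°P = 259 − 259/1.067 = 16.2634
cells = 0.79·24.0328·16.2634

308.7751 billion cells


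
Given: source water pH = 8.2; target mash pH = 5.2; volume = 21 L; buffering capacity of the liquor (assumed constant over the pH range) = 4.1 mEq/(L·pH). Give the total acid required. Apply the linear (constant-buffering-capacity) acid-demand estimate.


acid = buffering capacity · (pH_source − pH_target) · V
acid = 4.1 · (8.2 − 5.2) · 21

258.3000 mEq


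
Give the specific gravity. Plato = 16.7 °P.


SG = 259/(259 − P)
SG = 259/(259 − 16.7)

1.0689


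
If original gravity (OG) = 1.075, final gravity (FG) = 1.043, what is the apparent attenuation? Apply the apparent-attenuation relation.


AA = (OG − FG)/(OG − 1) · 100
AA = (1.075 − 1.043)/(1.075 − 1) · 100

42.6667 %


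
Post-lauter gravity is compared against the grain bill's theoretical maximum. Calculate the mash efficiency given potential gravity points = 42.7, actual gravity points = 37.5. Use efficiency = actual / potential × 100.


efficiency = 37.5 / 42.7 × 100

87.8220 %


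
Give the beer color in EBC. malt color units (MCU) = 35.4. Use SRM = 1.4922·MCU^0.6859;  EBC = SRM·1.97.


SRM = 1.4922·35.4^0.6859 = 17.2301
EBC = 17.2301·1.97

33.9433 EBC


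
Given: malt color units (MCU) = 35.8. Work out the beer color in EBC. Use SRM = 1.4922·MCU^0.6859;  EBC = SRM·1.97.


SRM = 1.4922·35.8^0.6859 = 17.3634
EBC = 17.3634·1.97

34.2059 EBC


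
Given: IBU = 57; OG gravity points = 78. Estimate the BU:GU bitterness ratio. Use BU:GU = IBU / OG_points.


BU:GU = 57 / 78

0.7308


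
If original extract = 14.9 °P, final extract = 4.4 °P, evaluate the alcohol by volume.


SG = 259/(259 − P);  ABV = (OG − FG)·131.25
OG = 259/(259 − 14.9) = 1.0610
FG = 259/(259 − 4.4) = 1.0173
ABV = (1.0610 − 1.0173)·131.25

5.7433 % ABV


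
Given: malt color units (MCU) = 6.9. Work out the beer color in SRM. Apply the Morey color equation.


SRM = 1.4922 · MCU^0.6859
SRM = 1.4922 · 6.9^0.6859

5.6130 SRM


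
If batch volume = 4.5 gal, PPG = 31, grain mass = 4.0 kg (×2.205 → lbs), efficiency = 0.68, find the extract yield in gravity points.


points = lbs × PPG × eff / vol
lbs = 4.0 × 2.205 = 8.8200
points = 8.8200 × 31 × 0.68 / 4.5

41.3168 points


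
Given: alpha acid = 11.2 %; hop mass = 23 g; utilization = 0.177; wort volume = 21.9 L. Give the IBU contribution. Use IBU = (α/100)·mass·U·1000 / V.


IBU = (11.2/100)·23·0.177·1000 / 21.9

20.8197 IBU


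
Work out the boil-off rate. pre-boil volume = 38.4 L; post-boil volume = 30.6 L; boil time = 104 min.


rate = (V_pre − V_post) / (t_min/60)
rate = (38.4 − 30.6) / (104/60)

4.5000 L/hr


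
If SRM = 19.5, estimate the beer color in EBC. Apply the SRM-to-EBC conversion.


EBC = SRM · 1.97
EBC = 19.5 · 1.97

38.4150 EBC


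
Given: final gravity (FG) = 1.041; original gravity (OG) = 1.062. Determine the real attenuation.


AA = (OG−FG)/(OG−1)·100;  RA = AA·0.8192
AA = (1.062 − 1.041)/(1.062 − 1)·100 = 33.8710
RA = 33.8710·0.8192

27.7471 %


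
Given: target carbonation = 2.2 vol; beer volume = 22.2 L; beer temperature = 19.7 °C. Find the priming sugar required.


residual = 14.695·(0.01821 + 0.09011·e^(−0.04·T));  sugar = (target − residual)·4.0·V
residual = 14.695·(0.01821 + 0.09011·e^(−0.04·19.7)) = 0.8698
sugar = (2.2 − 0.8698)·4.0·22.2

118.1249 g


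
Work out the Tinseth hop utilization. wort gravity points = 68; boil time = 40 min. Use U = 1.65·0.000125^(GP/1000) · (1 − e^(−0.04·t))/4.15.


bigness = 1.65·0.000125^(68/1000) = 0.8955
boil_factor = (1 − e^(−0.04·40))/4.15 = 0.1923
U = 0.8955 · 0.1923

0.1722


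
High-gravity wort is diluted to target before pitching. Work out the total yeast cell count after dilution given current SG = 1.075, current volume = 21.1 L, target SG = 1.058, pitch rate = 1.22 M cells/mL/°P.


V_w = V·((SG_c−1)/(SG_t−1)−1);  °P = 259 − 259/SG_t;  cells = rate·(V+V_w)·°P
V_w = 21.1·((1.075−1)/(1.058−1)−1) = 6.1845
V_final = 21.1 + 6.1845 = 27.2845
°P = 259 − 259/1.058 = 14.1985
cells = 1.22·27.2845·14.1985

472.6260 billion cells


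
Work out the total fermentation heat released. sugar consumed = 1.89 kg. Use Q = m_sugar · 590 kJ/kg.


Q = 1.89 · 590

1115.1000 kJ


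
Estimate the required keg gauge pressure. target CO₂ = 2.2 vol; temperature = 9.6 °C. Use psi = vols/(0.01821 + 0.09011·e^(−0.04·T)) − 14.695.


psi = 2.2/(0.01821 + 0.09011·e^(−0.04·9.6)) − 14.695

12.9478 psi


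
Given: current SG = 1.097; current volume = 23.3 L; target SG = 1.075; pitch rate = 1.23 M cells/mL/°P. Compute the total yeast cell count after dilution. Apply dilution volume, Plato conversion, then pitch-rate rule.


V_w = V·((SG_c−1)/(SG_t−1)−1);  °P = 259 − 259/SG_t;  cells = rate·(V+V_w)·°P
V_w = 23.3·((1.097−1)/(1.075−1)−1) = 6.8347
V_final = 23.3 + 6.8347 = 30.1347
°P = 259 − 259/1.075 = 18.0698
cells = 1.23·30.1347·18.0698

669.7675 billion cells


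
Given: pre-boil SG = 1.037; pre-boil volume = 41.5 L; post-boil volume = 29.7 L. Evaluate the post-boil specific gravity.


SG_post = 1 + (SG_pre − 1)·V_pre/V_post
pts_pre = (1.037 − 1)·1000 = 37.0000
pts_post = 37.0000·41.5/29.7 = 51.7003
SG_post = 1 + 51.7003/1000

1.0517


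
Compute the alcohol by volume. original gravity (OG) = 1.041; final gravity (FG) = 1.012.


ABV = (OG − FG) · 131.25
ABV = (1.041 − 1.012) · 131.25

3.8062 % ABV


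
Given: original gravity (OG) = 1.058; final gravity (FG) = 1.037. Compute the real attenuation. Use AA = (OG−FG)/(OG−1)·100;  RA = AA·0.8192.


AA = (1.058 − 1.037)/(1.058 − 1)·100 = 36.2069
RA = 36.2069·0.8192

29.6607 %


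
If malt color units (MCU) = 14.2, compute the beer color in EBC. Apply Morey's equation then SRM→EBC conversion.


SRM = 1.4922·MCU^0.6859;  EBC = SRM·1.97
SRM = 1.4922·14.2^0.6859 = 9.2083
EBC = 9.2083·1.97

18.1404 EBC


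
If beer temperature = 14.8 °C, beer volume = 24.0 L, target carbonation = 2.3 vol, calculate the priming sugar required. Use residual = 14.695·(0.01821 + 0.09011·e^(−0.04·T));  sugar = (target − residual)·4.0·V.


residual = 14.695·(0.01821 + 0.09011·e^(−0.04·14.8)) = 1.0002
sugar = (2.3 − 1.0002)·4.0·24.0

124.7855 g


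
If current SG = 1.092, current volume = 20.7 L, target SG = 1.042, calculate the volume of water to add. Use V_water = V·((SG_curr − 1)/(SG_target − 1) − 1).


V_water = 20.7·((1.092 − 1)/(1.042 − 1) − 1)

24.6429 L


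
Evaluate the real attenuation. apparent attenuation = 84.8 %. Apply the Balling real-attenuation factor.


RA = AA · 0.8192
RA = 84.8 · 0.8192

69.4682 %


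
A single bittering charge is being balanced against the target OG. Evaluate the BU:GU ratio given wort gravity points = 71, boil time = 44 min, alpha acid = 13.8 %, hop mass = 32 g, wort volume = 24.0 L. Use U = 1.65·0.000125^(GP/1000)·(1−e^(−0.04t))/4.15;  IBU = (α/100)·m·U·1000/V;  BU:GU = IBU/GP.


U = 1.65·0.000125^(71/1000)·(1−e^(−0.04·44))/4.15 = 0.1739
IBU = (13.8/100)·32·0.1739·1000/24.0 = 31.9993
BU:GU = 31.9993/71

0.4507


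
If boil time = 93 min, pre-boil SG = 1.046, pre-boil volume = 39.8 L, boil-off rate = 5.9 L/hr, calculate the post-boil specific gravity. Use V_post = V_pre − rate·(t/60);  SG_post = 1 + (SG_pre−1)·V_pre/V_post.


V_post = 39.8 − 5.9·(93/60) = 30.6550
SG_post = 1 + (1.046 − 1)·39.8/30.6550

1.0597


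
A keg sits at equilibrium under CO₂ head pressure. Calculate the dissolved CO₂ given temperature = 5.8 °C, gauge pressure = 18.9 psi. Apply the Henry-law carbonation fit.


vols = (P + 14.695)·(0.01821 + 0.09011·e^(−0.04·T))
vols = (18.9 + 14.695)·(0.01821 + 0.09011·e^(−0.04·5.8))

3.0122 volumes


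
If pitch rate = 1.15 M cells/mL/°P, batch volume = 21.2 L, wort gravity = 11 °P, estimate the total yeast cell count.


cells (billions) = rate · V_L · °P
cells = 1.15 · 21.2 · 11

268.1800 billion cells


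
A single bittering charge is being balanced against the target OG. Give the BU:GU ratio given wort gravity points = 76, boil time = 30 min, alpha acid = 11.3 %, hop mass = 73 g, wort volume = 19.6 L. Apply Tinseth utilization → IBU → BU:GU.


U = 1.65·0.000125^(GP/1000)·(1−e^(−0.04t))/4.15;  IBU = (α/100)·m·U·1000/V;  BU:GU = IBU/GP
U = 1.65·0.000125^(76/1000)·(1−e^(−0.04·30))/4.15 = 0.1403
IBU = (11.3/100)·73·0.1403·1000/19.6 = 59.0613
BU:GU = 59.0613/76

0.7771
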